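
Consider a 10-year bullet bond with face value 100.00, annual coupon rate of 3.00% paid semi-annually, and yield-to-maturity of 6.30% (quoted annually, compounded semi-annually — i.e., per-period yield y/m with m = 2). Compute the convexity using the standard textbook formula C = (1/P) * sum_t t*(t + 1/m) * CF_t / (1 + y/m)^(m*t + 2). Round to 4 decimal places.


Coupon per period c = face * coupon_rate / m = 1.500000
Periods per year m = 2; per-period yield y/m = 0.031500
Number of cashflows N = 20
Cashflows (t years, CF_t, discount factor 1/(1+y/m)^(m*t), PV):
  t = 0.5000: CF_t = 1.500000, DF = 0.969462, PV = 1.454193
  t = 1.0000: CF_t = 1.500000, DF = 0.939856, PV = 1.409785
  t = 1.5000: CF_t = 1.500000, DF = 0.911155, PV = 1.366733
  t = 2.0000: CF_t = 1.500000, DF = 0.883330, PV = 1.324995
  t = 2.5000: CF_t = 1.500000, DF = 0.856355, PV = 1.284533
  t = 3.0000: CF_t = 1.500000, DF = 0.830204, PV = 1.245305
  t = 3.5000: CF_t = 1.500000, DF = 0.804851, PV = 1.207276
  t = 4.0000: CF_t = 1.500000, DF = 0.780272, PV = 1.170408
  t = 4.5000: CF_t = 1.500000, DF = 0.756444, PV = 1.134666
  t = 5.0000: CF_t = 1.500000, DF = 0.733344, PV = 1.100016
  t = 5.5000: CF_t = 1.500000, DF = 0.710949, PV = 1.066423
  t = 6.0000: CF_t = 1.500000, DF = 0.689238, PV = 1.033857
  t = 6.5000: CF_t = 1.500000, DF = 0.668190, PV = 1.002285
  t = 7.0000: CF_t = 1.500000, DF = 0.647785, PV = 0.971677
  t = 7.5000: CF_t = 1.500000, DF = 0.628003, PV = 0.942004
  t = 8.0000: CF_t = 1.500000, DF = 0.608825, PV = 0.913237
  t = 8.5000: CF_t = 1.500000, DF = 0.590232, PV = 0.885349
  t = 9.0000: CF_t = 1.500000, DF = 0.572208, PV = 0.858312
  t = 9.5000: CF_t = 1.500000, DF = 0.554734, PV = 0.832101
  t = 10.0000: CF_t = 101.500000, DF = 0.537793, PV = 54.586016
Price P = sum_t PV_t = 75.789171
Convexity numerator sum_t t*(t + 1/m) * CF_t / (1+y/m)^(m*t + 2):
  t = 0.5000: term = 0.683366
  t = 1.0000: term = 1.987493
  t = 1.5000: term = 3.853598
  t = 2.0000: term = 6.226527
  t = 2.5000: term = 9.054571
  t = 3.0000: term = 12.289287
  t = 3.5000: term = 15.885329
  t = 4.0000: term = 19.800285
  t = 4.5000: term = 23.994529
  t = 5.0000: term = 28.431067
  t = 5.5000: term = 33.075406
  t = 6.0000: term = 37.895410
  t = 6.5000: term = 42.861185
  t = 7.0000: term = 47.944947
  t = 7.5000: term = 53.120917
  t = 8.0000: term = 58.365202
  t = 8.5000: term = 63.655697
  t = 9.0000: term = 68.971985
  t = 9.5000: term = 74.295239
  t = 10.0000: term = 5386.817105
Convexity = (1/P) * sum = 5989.209146 / 75.789171 = 79.024603

Answer: Convexity = 79.0246


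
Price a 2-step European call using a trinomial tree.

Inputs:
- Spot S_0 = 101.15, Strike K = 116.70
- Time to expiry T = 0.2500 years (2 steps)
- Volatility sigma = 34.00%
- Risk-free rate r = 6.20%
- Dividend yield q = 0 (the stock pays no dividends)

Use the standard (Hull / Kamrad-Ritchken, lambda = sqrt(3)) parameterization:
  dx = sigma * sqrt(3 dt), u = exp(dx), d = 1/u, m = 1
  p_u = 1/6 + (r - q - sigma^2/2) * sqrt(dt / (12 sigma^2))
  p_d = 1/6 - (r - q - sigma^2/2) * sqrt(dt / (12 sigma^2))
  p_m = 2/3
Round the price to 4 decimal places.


Answer: Price = V(0,0) = 2.7523

Derivation:
dt = T/N = 0.125000; dx = sigma*sqrt(3*dt) = 0.208207
u = exp(dx) = 1.231468; d = 1/u = 0.812039
p_u = 0.167927, p_m = 0.666667, p_d = 0.165406
Discount per step: exp(-r*dt) = 0.992280
Stock lattice S(k, j) with j the centered position index:
  k=0: S(0,+0) = 101.1500
  k=1: S(1,-1) = 82.1378; S(1,+0) = 101.1500; S(1,+1) = 124.5629
  k=2: S(2,-2) = 66.6991; S(2,-1) = 82.1378; S(2,+0) = 101.1500; S(2,+1) = 124.5629; S(2,+2) = 153.3952
Terminal payoffs V(N, j) = max(S_T - K, 0):
  V(2,-2) = 0.000000; V(2,-1) = 0.000000; V(2,+0) = 0.000000; V(2,+1) = 7.862948; V(2,+2) = 36.695234
Backward induction: V(k, j) = exp(-r*dt) * [p_u * V(k+1, j+1) + p_m * V(k+1, j) + p_d * V(k+1, j-1)]
  V(1,-1) = exp(-r*dt) * [p_u*0.000000 + p_m*0.000000 + p_d*0.000000] = 0.000000
  V(1,+0) = exp(-r*dt) * [p_u*7.862948 + p_m*0.000000 + p_d*0.000000] = 1.310211
  V(1,+1) = exp(-r*dt) * [p_u*36.695234 + p_m*7.862948 + p_d*0.000000] = 11.316061
  V(0,+0) = exp(-r*dt) * [p_u*11.316061 + p_m*1.310211 + p_d*0.000000] = 2.752338


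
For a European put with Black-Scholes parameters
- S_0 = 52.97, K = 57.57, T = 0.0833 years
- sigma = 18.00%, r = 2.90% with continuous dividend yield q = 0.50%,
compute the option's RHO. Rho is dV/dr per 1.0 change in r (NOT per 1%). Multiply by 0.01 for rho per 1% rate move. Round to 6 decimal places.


Answer: Rho = -4.516748

Derivation:
d1 = -1.5385078587; d2 = -1.5904589896
phi(d1) = 0.1221577852; exp(-qT) = 0.9995835867; exp(-rT) = 0.9975872155
N(-d2) = 0.9441343087
Rho = -K*T*exp(-rT)*N(-d2) = -57.5700 * 0.0833 * 0.9975872155 * 0.9441343087 = -4.516748


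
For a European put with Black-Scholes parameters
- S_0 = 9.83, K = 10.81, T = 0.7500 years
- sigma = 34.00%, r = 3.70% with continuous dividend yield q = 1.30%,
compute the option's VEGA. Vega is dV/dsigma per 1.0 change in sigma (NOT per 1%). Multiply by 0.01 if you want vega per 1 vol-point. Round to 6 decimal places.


Answer: Vega = 3.341322

Derivation:
d1 = -0.1143924380; d2 = -0.4088410753
phi(d1) = 0.3963405953; exp(-qT) = 0.9902973771; exp(-rT) = 0.9726314943
Vega = S * exp(-qT) * phi(d1) * sqrt(T) = 9.8300 * 0.9902973771 * 0.3963405953 * 0.8660254038 = 3.341322


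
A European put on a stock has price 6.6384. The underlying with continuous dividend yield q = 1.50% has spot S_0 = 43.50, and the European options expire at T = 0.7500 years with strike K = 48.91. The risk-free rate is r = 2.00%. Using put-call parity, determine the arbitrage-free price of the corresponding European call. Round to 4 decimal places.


Answer: Call price = 1.4699

Derivation:
Put-call parity: C - P = S_0 * exp(-qT) - K * exp(-rT).
S_0 * exp(-qT) = 43.5000 * 0.98881304 = 43.01336744
K * exp(-rT) = 48.9100 * 0.98511194 = 48.18182497
C = P + S*exp(-qT) - K*exp(-rT)
C = 6.6384 + 43.01336744 - 48.18182497 = 1.4699


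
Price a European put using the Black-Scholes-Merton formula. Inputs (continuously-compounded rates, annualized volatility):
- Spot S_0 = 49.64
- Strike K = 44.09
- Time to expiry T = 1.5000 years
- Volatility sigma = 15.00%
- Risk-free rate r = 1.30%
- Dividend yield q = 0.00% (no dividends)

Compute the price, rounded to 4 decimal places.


Answer: Price = 1.1107

Derivation:
d1 = (ln(S/K) + (r - q + 0.5*sigma^2) * T) / (sigma * sqrt(T)) = 0.84338088
d2 = d1 - sigma * sqrt(T) = 0.65966915
exp(-rT) = 0.98068890; exp(-qT) = 1.00000000
P = K * exp(-rT) * N(-d2) - S_0 * exp(-qT) * N(-d1)
N(-d1) = 0.19950773; N(-d2) = 0.25473308
P = 44.0900 * 0.98068890 * 0.25473308 - 49.6400 * 1.00000000 * 0.19950773 = 1.1107


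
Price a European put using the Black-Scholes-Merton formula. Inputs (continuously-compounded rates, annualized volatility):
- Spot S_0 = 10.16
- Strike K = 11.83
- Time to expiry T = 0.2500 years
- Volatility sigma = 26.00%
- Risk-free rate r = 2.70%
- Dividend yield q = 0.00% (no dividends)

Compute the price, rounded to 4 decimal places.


Answer: Price = 1.6842

Derivation:
d1 = (ln(S/K) + (r - q + 0.5*sigma^2) * T) / (sigma * sqrt(T)) = -1.05369412
d2 = d1 - sigma * sqrt(T) = -1.18369412
exp(-rT) = 0.99327273; exp(-qT) = 1.00000000
P = K * exp(-rT) * N(-d2) - S_0 * exp(-qT) * N(-d1)
N(-d1) = 0.85398851; N(-d2) = 0.88173292
P = 11.8300 * 0.99327273 * 0.88173292 - 10.1600 * 1.00000000 * 0.85398851 = 1.6842


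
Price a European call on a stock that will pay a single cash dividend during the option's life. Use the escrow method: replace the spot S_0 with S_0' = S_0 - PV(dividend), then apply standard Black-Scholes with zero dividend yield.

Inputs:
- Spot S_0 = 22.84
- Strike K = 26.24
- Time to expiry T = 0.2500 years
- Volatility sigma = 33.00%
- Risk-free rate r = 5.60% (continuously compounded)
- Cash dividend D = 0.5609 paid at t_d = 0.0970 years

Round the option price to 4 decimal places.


Answer: Price = 0.3927

Derivation:
PV(D) = D * exp(-r * t_d) = 0.5609 * 0.99458273 = 0.55786145
S_0' = S_0 - PV(D) = 22.8400 - 0.55786145 = 22.28213855
d1 = (ln(S_0'/K) + (r + sigma^2/2)*T) / (sigma*sqrt(T)) = -0.82355799
d2 = d1 - sigma*sqrt(T) = -0.98855799
exp(-rT) = 0.98609754
N(d1) = 0.20509538; N(d2) = 0.16143972
C = S_0' * N(d1) - K * exp(-rT) * N(d2) = 22.28213855 * 0.20509538 - 26.2400 * 0.98609754 * 0.16143972 = 0.3927


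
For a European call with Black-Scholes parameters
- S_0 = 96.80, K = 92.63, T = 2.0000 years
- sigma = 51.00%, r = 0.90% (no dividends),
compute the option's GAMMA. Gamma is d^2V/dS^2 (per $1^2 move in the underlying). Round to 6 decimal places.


d1 = 0.4466335041; d2 = -0.2746154127
phi(d1) = 0.3610715010; exp(-qT) = 1.0000000000; exp(-rT) = 0.9821610324
Gamma = exp(-qT) * phi(d1) / (S * sigma * sqrt(T)) = 1.0000000000 * 0.3610715010 / (96.8000 * 0.5100 * 1.4142135624) = 0.005172

Answer: Gamma = 0.005172


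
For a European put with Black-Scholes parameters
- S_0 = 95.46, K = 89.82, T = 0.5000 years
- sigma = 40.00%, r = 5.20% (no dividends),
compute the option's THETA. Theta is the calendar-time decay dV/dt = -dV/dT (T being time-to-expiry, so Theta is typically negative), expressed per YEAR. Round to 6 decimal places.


d1 = 0.4486579937; d2 = 0.1658152812
phi(d1) = 0.3607444266; exp(-qT) = 1.0000000000; exp(-rT) = 0.9743350896
Theta = -S*exp(-qT)*phi(d1)*sigma/(2*sqrt(T)) + r*K*exp(-rT)*N(-d2) - q*S*exp(-qT)*N(-d1)
N(-d1) = 0.3268391957; N(-d2) = 0.4341511600; sqrt(T) = 0.7071067812
Term 1 = -95.4600 * 1.0000000000 * 0.3607444266 * 0.4000 / (2 * 0.7071067812) = -9.7401591609
Term 2 = 0.0520 * 89.8200 * 0.9743350896 * 0.4341511600 = 1.9757213984
Term 3 = 0 (no dividend yield, q = 0)
Theta = -9.7401591609 + (1.9757213984) + (0.0000000000) = -7.764438

Answer: Theta = -7.764438


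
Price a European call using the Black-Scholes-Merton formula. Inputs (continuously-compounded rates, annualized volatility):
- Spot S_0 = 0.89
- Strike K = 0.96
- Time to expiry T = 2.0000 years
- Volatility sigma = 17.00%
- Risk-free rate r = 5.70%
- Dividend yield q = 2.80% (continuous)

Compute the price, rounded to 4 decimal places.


Answer: Price = 0.0739

Derivation:
d1 = (ln(S/K) + (r - q + 0.5*sigma^2) * T) / (sigma * sqrt(T)) = 0.04653669
d2 = d1 - sigma * sqrt(T) = -0.19387962
exp(-rT) = 0.89225796; exp(-qT) = 0.94553914
C = S_0 * exp(-qT) * N(d1) - K * exp(-rT) * N(d2)
N(d1) = 0.51855875; N(d2) = 0.42313507
C = 0.8900 * 0.94553914 * 0.51855875 - 0.9600 * 0.89225796 * 0.42313507 = 0.0739


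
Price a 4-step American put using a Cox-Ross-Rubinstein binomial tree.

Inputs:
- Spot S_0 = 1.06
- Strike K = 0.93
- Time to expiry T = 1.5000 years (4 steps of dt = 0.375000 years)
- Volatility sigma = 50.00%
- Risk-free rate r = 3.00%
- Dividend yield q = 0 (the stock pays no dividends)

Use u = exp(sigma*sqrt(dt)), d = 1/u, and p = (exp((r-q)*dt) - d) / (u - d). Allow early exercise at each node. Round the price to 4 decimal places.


dt = T/N = 0.375000
u = exp(sigma*sqrt(dt)) = 1.358235; d = 1/u = 0.736250
p = (exp((r-q)*dt) - d) / (u - d) = 0.442235
Discount per step: exp(-r*dt) = 0.988813
Stock lattice S(k, i) with i counting down-moves:
  k=0: S(0,0) = 1.0600
  k=1: S(1,0) = 1.4397; S(1,1) = 0.7804
  k=2: S(2,0) = 1.9555; S(2,1) = 1.0600; S(2,2) = 0.5746
  k=3: S(3,0) = 2.6560; S(3,1) = 1.4397; S(3,2) = 0.7804; S(3,3) = 0.4230
  k=4: S(4,0) = 3.6075; S(4,1) = 1.9555; S(4,2) = 1.0600; S(4,3) = 0.5746; S(4,4) = 0.3115
Terminal payoffs V(N, i) = max(K - S_T, 0):
  V(4,0) = 0.000000; V(4,1) = 0.000000; V(4,2) = 0.000000; V(4,3) = 0.355413; V(4,4) = 0.618537
Backward induction: V(k, i) = exp(-r*dt) * [p * V(k+1, i) + (1-p) * V(k+1, i+1)]; then take max(V_cont, immediate exercise) for American.
  V(3,0) = exp(-r*dt) * [p*0.000000 + (1-p)*0.000000] = 0.000000; exercise = 0.000000; V(3,0) = max -> 0.000000
  V(3,1) = exp(-r*dt) * [p*0.000000 + (1-p)*0.000000] = 0.000000; exercise = 0.000000; V(3,1) = max -> 0.000000
  V(3,2) = exp(-r*dt) * [p*0.000000 + (1-p)*0.355413] = 0.196019; exercise = 0.149576; V(3,2) = max -> 0.196019
  V(3,3) = exp(-r*dt) * [p*0.355413 + (1-p)*0.618537] = 0.496557; exercise = 0.506961; V(3,3) = max -> 0.506961
  V(2,0) = exp(-r*dt) * [p*0.000000 + (1-p)*0.000000] = 0.000000; exercise = 0.000000; V(2,0) = max -> 0.000000
  V(2,1) = exp(-r*dt) * [p*0.000000 + (1-p)*0.196019] = 0.108109; exercise = 0.000000; V(2,1) = max -> 0.108109
  V(2,2) = exp(-r*dt) * [p*0.196019 + (1-p)*0.506961] = 0.365318; exercise = 0.355413; V(2,2) = max -> 0.365318
  V(1,0) = exp(-r*dt) * [p*0.000000 + (1-p)*0.108109] = 0.059625; exercise = 0.000000; V(1,0) = max -> 0.059625
  V(1,1) = exp(-r*dt) * [p*0.108109 + (1-p)*0.365318] = 0.248757; exercise = 0.149576; V(1,1) = max -> 0.248757
  V(0,0) = exp(-r*dt) * [p*0.059625 + (1-p)*0.248757] = 0.163269; exercise = 0.000000; V(0,0) = max -> 0.163269

Answer: Price = V(0,0) = 0.1633


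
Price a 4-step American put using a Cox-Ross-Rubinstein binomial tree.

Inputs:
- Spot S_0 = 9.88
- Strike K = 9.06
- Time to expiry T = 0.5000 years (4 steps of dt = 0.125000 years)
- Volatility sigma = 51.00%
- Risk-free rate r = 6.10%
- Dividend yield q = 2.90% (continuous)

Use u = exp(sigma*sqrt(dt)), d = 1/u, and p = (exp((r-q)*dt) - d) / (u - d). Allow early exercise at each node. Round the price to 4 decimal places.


Answer: Price = V(0,0) = 0.9402

Derivation:
dt = T/N = 0.125000
u = exp(sigma*sqrt(dt)) = 1.197591; d = 1/u = 0.835009
p = (exp((r-q)*dt) - d) / (u - d) = 0.466098
Discount per step: exp(-r*dt) = 0.992404
Stock lattice S(k, i) with i counting down-moves:
  k=0: S(0,0) = 9.8800
  k=1: S(1,0) = 11.8322; S(1,1) = 8.2499
  k=2: S(2,0) = 14.1701; S(2,1) = 9.8800; S(2,2) = 6.8887
  k=3: S(3,0) = 16.9700; S(3,1) = 11.8322; S(3,2) = 8.2499; S(3,3) = 5.7522
  k=4: S(4,0) = 20.3232; S(4,1) = 14.1701; S(4,2) = 9.8800; S(4,3) = 6.8887; S(4,4) = 4.8031
Terminal payoffs V(N, i) = max(K - S_T, 0):
  V(4,0) = 0.000000; V(4,1) = 0.000000; V(4,2) = 0.000000; V(4,3) = 2.171261; V(4,4) = 4.256890
Backward induction: V(k, i) = exp(-r*dt) * [p * V(k+1, i) + (1-p) * V(k+1, i+1)]; then take max(V_cont, immediate exercise) for American.
  V(3,0) = exp(-r*dt) * [p*0.000000 + (1-p)*0.000000] = 0.000000; exercise = 0.000000; V(3,0) = max -> 0.000000
  V(3,1) = exp(-r*dt) * [p*0.000000 + (1-p)*0.000000] = 0.000000; exercise = 0.000000; V(3,1) = max -> 0.000000
  V(3,2) = exp(-r*dt) * [p*0.000000 + (1-p)*2.171261] = 1.150435; exercise = 0.810107; V(3,2) = max -> 1.150435
  V(3,3) = exp(-r*dt) * [p*2.171261 + (1-p)*4.256890] = 3.259832; exercise = 3.307838; V(3,3) = max -> 3.307838
  V(2,0) = exp(-r*dt) * [p*0.000000 + (1-p)*0.000000] = 0.000000; exercise = 0.000000; V(2,0) = max -> 0.000000
  V(2,1) = exp(-r*dt) * [p*0.000000 + (1-p)*1.150435] = 0.609554; exercise = 0.000000; V(2,1) = max -> 0.609554
  V(2,2) = exp(-r*dt) * [p*1.150435 + (1-p)*3.307838] = 2.284789; exercise = 2.171261; V(2,2) = max -> 2.284789
  V(1,0) = exp(-r*dt) * [p*0.000000 + (1-p)*0.609554] = 0.322970; exercise = 0.000000; V(1,0) = max -> 0.322970
  V(1,1) = exp(-r*dt) * [p*0.609554 + (1-p)*2.284789] = 1.492542; exercise = 0.810107; V(1,1) = max -> 1.492542
  V(0,0) = exp(-r*dt) * [p*0.322970 + (1-p)*1.492542] = 0.940211; exercise = 0.000000; V(0,0) = max -> 0.940211


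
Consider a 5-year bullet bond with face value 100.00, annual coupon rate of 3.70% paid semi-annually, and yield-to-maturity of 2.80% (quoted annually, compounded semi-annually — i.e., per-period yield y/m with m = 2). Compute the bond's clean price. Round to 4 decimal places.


Coupon per period c = face * coupon_rate / m = 1.850000
Periods per year m = 2; per-period yield y/m = 0.014000
Number of cashflows N = 10
Cashflows (t years, CF_t, discount factor 1/(1+y/m)^(m*t), PV):
  t = 0.5000: CF_t = 1.850000, DF = 0.986193, PV = 1.824458
  t = 1.0000: CF_t = 1.850000, DF = 0.972577, PV = 1.799268
  t = 1.5000: CF_t = 1.850000, DF = 0.959149, PV = 1.774426
  t = 2.0000: CF_t = 1.850000, DF = 0.945906, PV = 1.749927
  t = 2.5000: CF_t = 1.850000, DF = 0.932847, PV = 1.725766
  t = 3.0000: CF_t = 1.850000, DF = 0.919967, PV = 1.701939
  t = 3.5000: CF_t = 1.850000, DF = 0.907265, PV = 1.678441
  t = 4.0000: CF_t = 1.850000, DF = 0.894739, PV = 1.655267
  t = 4.5000: CF_t = 1.850000, DF = 0.882386, PV = 1.632413
  t = 5.0000: CF_t = 101.850000, DF = 0.870203, PV = 88.630150
Price P = sum_t PV_t = 104.172055

Answer: Price = 104.1721


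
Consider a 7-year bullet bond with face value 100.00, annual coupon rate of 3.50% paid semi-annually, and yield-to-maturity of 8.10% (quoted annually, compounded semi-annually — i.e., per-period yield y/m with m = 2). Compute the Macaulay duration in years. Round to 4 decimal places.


Coupon per period c = face * coupon_rate / m = 1.750000
Periods per year m = 2; per-period yield y/m = 0.040500
Number of cashflows N = 14
Cashflows (t years, CF_t, discount factor 1/(1+y/m)^(m*t), PV):
  t = 0.5000: CF_t = 1.750000, DF = 0.961076, PV = 1.681884
  t = 1.0000: CF_t = 1.750000, DF = 0.923668, PV = 1.616419
  t = 1.5000: CF_t = 1.750000, DF = 0.887715, PV = 1.553502
  t = 2.0000: CF_t = 1.750000, DF = 0.853162, PV = 1.493034
  t = 2.5000: CF_t = 1.750000, DF = 0.819954, PV = 1.434920
  t = 3.0000: CF_t = 1.750000, DF = 0.788039, PV = 1.379068
  t = 3.5000: CF_t = 1.750000, DF = 0.757365, PV = 1.325389
  t = 4.0000: CF_t = 1.750000, DF = 0.727886, PV = 1.273800
  t = 4.5000: CF_t = 1.750000, DF = 0.699554, PV = 1.224219
  t = 5.0000: CF_t = 1.750000, DF = 0.672325, PV = 1.176568
  t = 5.5000: CF_t = 1.750000, DF = 0.646156, PV = 1.130772
  t = 6.0000: CF_t = 1.750000, DF = 0.621005, PV = 1.086758
  t = 6.5000: CF_t = 1.750000, DF = 0.596833, PV = 1.044458
  t = 7.0000: CF_t = 101.750000, DF = 0.573602, PV = 58.364025
Price P = sum_t PV_t = 75.784817
Macaulay numerator sum_t t * PV_t:
  t * PV_t at t = 0.5000: 0.840942
  t * PV_t at t = 1.0000: 1.616419
  t * PV_t at t = 1.5000: 2.330253
  t * PV_t at t = 2.0000: 2.986068
  t * PV_t at t = 2.5000: 3.587299
  t * PV_t at t = 3.0000: 4.137203
  t * PV_t at t = 3.5000: 4.638863
  t * PV_t at t = 4.0000: 5.095201
  t * PV_t at t = 4.5000: 5.508988
  t * PV_t at t = 5.0000: 5.882842
  t * PV_t at t = 5.5000: 6.219247
  t * PV_t at t = 6.0000: 6.520551
  t * PV_t at t = 6.5000: 6.788977
  t * PV_t at t = 7.0000: 408.548174
Macaulay duration D = (sum_t t * PV_t) / P = 464.701027 / 75.784817 = 6.131849

Answer: Macaulay duration = 6.1318 years


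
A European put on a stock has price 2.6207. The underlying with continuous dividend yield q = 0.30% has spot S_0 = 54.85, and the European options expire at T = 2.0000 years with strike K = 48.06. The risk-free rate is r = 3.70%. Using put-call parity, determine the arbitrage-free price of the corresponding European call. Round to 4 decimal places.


Answer: Call price = 12.5106

Derivation:
Put-call parity: C - P = S_0 * exp(-qT) - K * exp(-rT).
S_0 * exp(-qT) = 54.8500 * 0.99401796 = 54.52188533
K * exp(-rT) = 48.0600 * 0.92867169 = 44.63196161
C = P + S*exp(-qT) - K*exp(-rT)
C = 2.6207 + 54.52188533 - 44.63196161 = 12.5106


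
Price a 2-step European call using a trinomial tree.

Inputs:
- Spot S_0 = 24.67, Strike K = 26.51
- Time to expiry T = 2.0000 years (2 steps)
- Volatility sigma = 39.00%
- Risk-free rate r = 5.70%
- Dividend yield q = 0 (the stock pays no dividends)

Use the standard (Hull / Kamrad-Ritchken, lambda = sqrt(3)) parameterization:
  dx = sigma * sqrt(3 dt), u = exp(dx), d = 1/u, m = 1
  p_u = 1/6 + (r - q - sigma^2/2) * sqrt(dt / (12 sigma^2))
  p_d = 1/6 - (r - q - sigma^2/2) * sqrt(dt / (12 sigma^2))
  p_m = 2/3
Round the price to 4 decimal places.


Answer: Price = V(0,0) = 5.4149

Derivation:
dt = T/N = 1.000000; dx = sigma*sqrt(3*dt) = 0.675500
u = exp(dx) = 1.965015; d = 1/u = 0.508902
p_u = 0.152566, p_m = 0.666667, p_d = 0.180767
Discount per step: exp(-r*dt) = 0.944594
Stock lattice S(k, j) with j the centered position index:
  k=0: S(0,+0) = 24.6700
  k=1: S(1,-1) = 12.5546; S(1,+0) = 24.6700; S(1,+1) = 48.4769
  k=2: S(2,-2) = 6.3891; S(2,-1) = 12.5546; S(2,+0) = 24.6700; S(2,+1) = 48.4769; S(2,+2) = 95.2579
Terminal payoffs V(N, j) = max(S_T - K, 0):
  V(2,-2) = 0.000000; V(2,-1) = 0.000000; V(2,+0) = 0.000000; V(2,+1) = 21.966917; V(2,+2) = 68.747863
Backward induction: V(k, j) = exp(-r*dt) * [p_u * V(k+1, j+1) + p_m * V(k+1, j) + p_d * V(k+1, j-1)]
  V(1,-1) = exp(-r*dt) * [p_u*0.000000 + p_m*0.000000 + p_d*0.000000] = 0.000000
  V(1,+0) = exp(-r*dt) * [p_u*21.966917 + p_m*0.000000 + p_d*0.000000] = 3.165717
  V(1,+1) = exp(-r*dt) * [p_u*68.747863 + p_m*21.966917 + p_d*0.000000] = 23.740669
  V(0,+0) = exp(-r*dt) * [p_u*23.740669 + p_m*3.165717 + p_d*0.000000] = 5.414882


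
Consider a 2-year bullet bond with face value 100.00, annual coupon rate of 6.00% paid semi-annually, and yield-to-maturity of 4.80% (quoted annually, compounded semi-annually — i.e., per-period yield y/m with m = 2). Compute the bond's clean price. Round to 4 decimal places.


Answer: Price = 102.2626

Derivation:
Coupon per period c = face * coupon_rate / m = 3.000000
Periods per year m = 2; per-period yield y/m = 0.024000
Number of cashflows N = 4
Cashflows (t years, CF_t, discount factor 1/(1+y/m)^(m*t), PV):
  t = 0.5000: CF_t = 3.000000, DF = 0.976562, PV = 2.929688
  t = 1.0000: CF_t = 3.000000, DF = 0.953674, PV = 2.861023
  t = 1.5000: CF_t = 3.000000, DF = 0.931323, PV = 2.793968
  t = 2.0000: CF_t = 103.000000, DF = 0.909495, PV = 93.677954
Price P = sum_t PV_t = 102.262632


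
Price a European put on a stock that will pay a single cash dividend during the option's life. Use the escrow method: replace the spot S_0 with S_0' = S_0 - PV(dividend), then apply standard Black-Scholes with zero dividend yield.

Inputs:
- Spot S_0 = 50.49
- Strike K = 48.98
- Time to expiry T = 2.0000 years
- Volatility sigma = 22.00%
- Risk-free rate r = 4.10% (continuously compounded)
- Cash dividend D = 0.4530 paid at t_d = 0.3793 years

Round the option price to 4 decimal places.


PV(D) = D * exp(-r * t_d) = 0.4530 * 0.98456900 = 0.44600976
S_0' = S_0 - PV(D) = 50.4900 - 0.44600976 = 50.04399024
d1 = (ln(S_0'/K) + (r + sigma^2/2)*T) / (sigma*sqrt(T)) = 0.48819415
d2 = d1 - sigma*sqrt(T) = 0.17706716
exp(-rT) = 0.92127196
N(-d1) = 0.31270617; N(-d2) = 0.42972782
P = K * exp(-rT) * N(-d2) - S_0' * N(-d1) = 48.9800 * 0.92127196 * 0.42972782 - 50.04399024 * 0.31270617 = 3.7419

Answer: Price = 3.7419


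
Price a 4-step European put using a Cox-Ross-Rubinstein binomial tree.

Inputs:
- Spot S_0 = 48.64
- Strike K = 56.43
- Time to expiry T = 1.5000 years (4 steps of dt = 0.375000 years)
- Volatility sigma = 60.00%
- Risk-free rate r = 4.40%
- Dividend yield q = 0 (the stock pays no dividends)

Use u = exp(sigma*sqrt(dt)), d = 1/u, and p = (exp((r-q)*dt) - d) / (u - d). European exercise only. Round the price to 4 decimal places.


Answer: Price = V(0,0) = 16.8957

Derivation:
dt = T/N = 0.375000
u = exp(sigma*sqrt(dt)) = 1.444009; d = 1/u = 0.692516
p = (exp((r-q)*dt) - d) / (u - d) = 0.431302
Discount per step: exp(-r*dt) = 0.983635
Stock lattice S(k, i) with i counting down-moves:
  k=0: S(0,0) = 48.6400
  k=1: S(1,0) = 70.2366; S(1,1) = 33.6840
  k=2: S(2,0) = 101.4223; S(2,1) = 48.6400; S(2,2) = 23.3267
  k=3: S(3,0) = 146.4548; S(3,1) = 70.2366; S(3,2) = 33.6840; S(3,3) = 16.1541
  k=4: S(4,0) = 211.4820; S(4,1) = 101.4223; S(4,2) = 48.6400; S(4,3) = 23.3267; S(4,4) = 11.1870
Terminal payoffs V(N, i) = max(K - S_T, 0):
  V(4,0) = 0.000000; V(4,1) = 0.000000; V(4,2) = 7.790000; V(4,3) = 33.103284; V(4,4) = 45.243000
Backward induction: V(k, i) = exp(-r*dt) * [p * V(k+1, i) + (1-p) * V(k+1, i+1)].
  V(3,0) = exp(-r*dt) * [p*0.000000 + (1-p)*0.000000] = 0.000000
  V(3,1) = exp(-r*dt) * [p*0.000000 + (1-p)*7.790000] = 4.357658
  V(3,2) = exp(-r*dt) * [p*7.790000 + (1-p)*33.103284] = 21.822550
  V(3,3) = exp(-r*dt) * [p*33.103284 + (1-p)*45.243000] = 39.352413
  V(2,0) = exp(-r*dt) * [p*0.000000 + (1-p)*4.357658] = 2.437636
  V(2,1) = exp(-r*dt) * [p*4.357658 + (1-p)*21.822550] = 14.056055
  V(2,2) = exp(-r*dt) * [p*21.822550 + (1-p)*39.352413] = 31.271485
  V(1,0) = exp(-r*dt) * [p*2.437636 + (1-p)*14.056055] = 8.896988
  V(1,1) = exp(-r*dt) * [p*14.056055 + (1-p)*31.271485] = 23.456195
  V(0,0) = exp(-r*dt) * [p*8.896988 + (1-p)*23.456195] = 16.895685


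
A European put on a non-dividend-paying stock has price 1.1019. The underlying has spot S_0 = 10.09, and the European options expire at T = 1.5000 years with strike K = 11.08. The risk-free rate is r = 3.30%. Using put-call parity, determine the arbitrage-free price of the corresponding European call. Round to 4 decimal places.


Put-call parity: C - P = S_0 * exp(-qT) - K * exp(-rT).
S_0 * exp(-qT) = 10.0900 * 1.00000000 = 10.09000000
K * exp(-rT) = 11.0800 * 0.95170516 = 10.54489315
C = P + S*exp(-qT) - K*exp(-rT)
C = 1.1019 + 10.09000000 - 10.54489315 = 0.6470

Answer: Call price = 0.6470


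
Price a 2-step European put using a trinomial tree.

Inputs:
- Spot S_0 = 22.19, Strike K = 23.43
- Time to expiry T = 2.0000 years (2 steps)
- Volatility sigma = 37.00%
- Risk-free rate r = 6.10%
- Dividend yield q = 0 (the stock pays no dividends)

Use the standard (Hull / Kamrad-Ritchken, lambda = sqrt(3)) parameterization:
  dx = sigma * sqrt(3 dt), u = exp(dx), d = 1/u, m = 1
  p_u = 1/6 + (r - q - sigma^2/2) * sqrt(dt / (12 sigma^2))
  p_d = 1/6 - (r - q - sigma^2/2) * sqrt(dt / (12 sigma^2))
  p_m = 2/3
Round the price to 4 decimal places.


dt = T/N = 1.000000; dx = sigma*sqrt(3*dt) = 0.640859
u = exp(dx) = 1.898110; d = 1/u = 0.526840
p_u = 0.160854, p_m = 0.666667, p_d = 0.172479
Discount per step: exp(-r*dt) = 0.940823
Stock lattice S(k, j) with j the centered position index:
  k=0: S(0,+0) = 22.1900
  k=1: S(1,-1) = 11.6906; S(1,+0) = 22.1900; S(1,+1) = 42.1191
  k=2: S(2,-2) = 6.1591; S(2,-1) = 11.6906; S(2,+0) = 22.1900; S(2,+1) = 42.1191; S(2,+2) = 79.9466
Terminal payoffs V(N, j) = max(K - S_T, 0):
  V(2,-2) = 17.270940; V(2,-1) = 11.739425; V(2,+0) = 1.240000; V(2,+1) = 0.000000; V(2,+2) = 0.000000
Backward induction: V(k, j) = exp(-r*dt) * [p_u * V(k+1, j+1) + p_m * V(k+1, j) + p_d * V(k+1, j-1)]
  V(1,-1) = exp(-r*dt) * [p_u*1.240000 + p_m*11.739425 + p_d*17.270940] = 10.353402
  V(1,+0) = exp(-r*dt) * [p_u*0.000000 + p_m*1.240000 + p_d*11.739425] = 2.682732
  V(1,+1) = exp(-r*dt) * [p_u*0.000000 + p_m*0.000000 + p_d*1.240000] = 0.201218
  V(0,+0) = exp(-r*dt) * [p_u*0.201218 + p_m*2.682732 + p_d*10.353402] = 3.393174

Answer: Price = V(0,0) = 3.3932


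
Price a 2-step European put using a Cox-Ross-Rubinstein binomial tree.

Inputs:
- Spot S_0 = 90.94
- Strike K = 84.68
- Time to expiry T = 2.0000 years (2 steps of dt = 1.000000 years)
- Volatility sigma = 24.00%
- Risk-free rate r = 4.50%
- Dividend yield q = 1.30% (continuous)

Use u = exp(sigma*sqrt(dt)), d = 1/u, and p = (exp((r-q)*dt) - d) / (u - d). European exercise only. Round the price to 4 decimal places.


Answer: Price = V(0,0) = 6.3004

Derivation:
dt = T/N = 1.000000
u = exp(sigma*sqrt(dt)) = 1.271249; d = 1/u = 0.786628
p = (exp((r-q)*dt) - d) / (u - d) = 0.507385
Discount per step: exp(-r*dt) = 0.955997
Stock lattice S(k, i) with i counting down-moves:
  k=0: S(0,0) = 90.9400
  k=1: S(1,0) = 115.6074; S(1,1) = 71.5359
  k=2: S(2,0) = 146.9658; S(2,1) = 90.9400; S(2,2) = 56.2722
Terminal payoffs V(N, i) = max(K - S_T, 0):
  V(2,0) = 0.000000; V(2,1) = 0.000000; V(2,2) = 28.407838
Backward induction: V(k, i) = exp(-r*dt) * [p * V(k+1, i) + (1-p) * V(k+1, i+1)].
  V(1,0) = exp(-r*dt) * [p*0.000000 + (1-p)*0.000000] = 0.000000
  V(1,1) = exp(-r*dt) * [p*0.000000 + (1-p)*28.407838] = 13.378346
  V(0,0) = exp(-r*dt) * [p*0.000000 + (1-p)*13.378346] = 6.300379


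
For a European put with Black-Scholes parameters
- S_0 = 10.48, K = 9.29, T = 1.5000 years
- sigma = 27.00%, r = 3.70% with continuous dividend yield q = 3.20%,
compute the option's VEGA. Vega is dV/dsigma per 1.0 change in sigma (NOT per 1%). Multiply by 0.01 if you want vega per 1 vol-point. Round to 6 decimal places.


Answer: Vega = 4.189696

Derivation:
d1 = 0.5525115213; d2 = 0.2218304060
phi(d1) = 0.3424693810; exp(-qT) = 0.9531337871; exp(-rT) = 0.9460120237
Vega = S * exp(-qT) * phi(d1) * sqrt(T) = 10.4800 * 0.9531337871 * 0.3424693810 * 1.2247448714 = 4.189696


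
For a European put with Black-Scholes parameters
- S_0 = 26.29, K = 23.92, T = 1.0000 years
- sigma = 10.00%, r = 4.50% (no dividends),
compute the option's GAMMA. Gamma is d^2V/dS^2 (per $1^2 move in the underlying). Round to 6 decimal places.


d1 = 1.4447370966; d2 = 1.3447370966
phi(d1) = 0.1404967148; exp(-qT) = 1.0000000000; exp(-rT) = 0.9559974818
Gamma = exp(-qT) * phi(d1) / (S * sigma * sqrt(T)) = 1.0000000000 * 0.1404967148 / (26.2900 * 0.1000 * 1.0000000000) = 0.053441

Answer: Gamma = 0.053441


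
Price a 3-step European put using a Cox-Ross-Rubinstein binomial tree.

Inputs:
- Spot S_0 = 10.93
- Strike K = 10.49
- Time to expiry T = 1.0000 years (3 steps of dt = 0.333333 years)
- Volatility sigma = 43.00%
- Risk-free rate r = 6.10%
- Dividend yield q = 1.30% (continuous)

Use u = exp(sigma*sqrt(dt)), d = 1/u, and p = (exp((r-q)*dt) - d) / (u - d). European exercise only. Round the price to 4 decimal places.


Answer: Price = V(0,0) = 1.4716

Derivation:
dt = T/N = 0.333333
u = exp(sigma*sqrt(dt)) = 1.281794; d = 1/u = 0.780157
p = (exp((r-q)*dt) - d) / (u - d) = 0.470404
Discount per step: exp(-r*dt) = 0.979872
Stock lattice S(k, i) with i counting down-moves:
  k=0: S(0,0) = 10.9300
  k=1: S(1,0) = 14.0100; S(1,1) = 8.5271
  k=2: S(2,0) = 17.9579; S(2,1) = 10.9300; S(2,2) = 6.6525
  k=3: S(3,0) = 23.0184; S(3,1) = 14.0100; S(3,2) = 8.5271; S(3,3) = 5.1900
Terminal payoffs V(N, i) = max(K - S_T, 0):
  V(3,0) = 0.000000; V(3,1) = 0.000000; V(3,2) = 1.962888; V(3,3) = 5.300022
Backward induction: V(k, i) = exp(-r*dt) * [p * V(k+1, i) + (1-p) * V(k+1, i+1)].
  V(2,0) = exp(-r*dt) * [p*0.000000 + (1-p)*0.000000] = 0.000000
  V(2,1) = exp(-r*dt) * [p*0.000000 + (1-p)*1.962888] = 1.018615
  V(2,2) = exp(-r*dt) * [p*1.962888 + (1-p)*5.300022] = 3.655140
  V(1,0) = exp(-r*dt) * [p*0.000000 + (1-p)*1.018615] = 0.528596
  V(1,1) = exp(-r*dt) * [p*1.018615 + (1-p)*3.655140] = 2.366301
  V(0,0) = exp(-r*dt) * [p*0.528596 + (1-p)*2.366301] = 1.471609


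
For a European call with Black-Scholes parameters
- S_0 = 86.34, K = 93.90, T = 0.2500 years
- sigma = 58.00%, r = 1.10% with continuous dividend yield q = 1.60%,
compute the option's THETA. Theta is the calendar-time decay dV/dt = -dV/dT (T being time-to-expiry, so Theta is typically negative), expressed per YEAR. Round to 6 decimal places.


d1 = -0.1487496417; d2 = -0.4387496417
phi(d1) = 0.3945530155; exp(-qT) = 0.9960079893; exp(-rT) = 0.9972537778
Theta = -S*exp(-qT)*phi(d1)*sigma/(2*sqrt(T)) - r*K*exp(-rT)*N(d2) + q*S*exp(-qT)*N(d1)
N(d1) = 0.4408755943; N(d2) = 0.3304214765; sqrt(T) = 0.5000000000
Term 1 = -86.3400 * 0.9960079893 * 0.3945530155 * 0.5800 / (2 * 0.5000000000) = -19.6792356802
Term 2 = -0.0110 * 93.9000 * 0.9972537778 * 0.3304214765 = -0.3403550785
Term 3 = 0.0160 * 86.3400 * 0.9960079893 * 0.4408755943 = 0.6066118741
Theta = -19.6792356802 + (-0.3403550785) + (0.6066118741) = -19.412979

Answer: Theta = -19.412979


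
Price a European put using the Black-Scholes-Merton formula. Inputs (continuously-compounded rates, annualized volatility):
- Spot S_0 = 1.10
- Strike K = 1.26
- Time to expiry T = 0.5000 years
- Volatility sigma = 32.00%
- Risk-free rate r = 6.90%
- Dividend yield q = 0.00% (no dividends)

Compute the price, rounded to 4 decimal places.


Answer: Price = 0.1732

Derivation:
d1 = (ln(S/K) + (r - q + 0.5*sigma^2) * T) / (sigma * sqrt(T)) = -0.33455671
d2 = d1 - sigma * sqrt(T) = -0.56083088
exp(-rT) = 0.96608834; exp(-qT) = 1.00000000
P = K * exp(-rT) * N(-d2) - S_0 * exp(-qT) * N(-d1)
N(-d1) = 0.63102025; N(-d2) = 0.71254358
P = 1.2600 * 0.96608834 * 0.71254358 - 1.1000 * 1.00000000 * 0.63102025 = 0.1732


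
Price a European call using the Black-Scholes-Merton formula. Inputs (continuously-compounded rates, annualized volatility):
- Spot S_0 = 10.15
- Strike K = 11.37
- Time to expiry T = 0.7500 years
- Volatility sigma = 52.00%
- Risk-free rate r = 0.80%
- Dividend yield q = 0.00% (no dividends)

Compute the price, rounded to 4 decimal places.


d1 = (ln(S/K) + (r - q + 0.5*sigma^2) * T) / (sigma * sqrt(T)) = -0.01355575
d2 = d1 - sigma * sqrt(T) = -0.46388896
exp(-rT) = 0.99401796; exp(-qT) = 1.00000000
C = S_0 * exp(-qT) * N(d1) - K * exp(-rT) * N(d2)
N(d1) = 0.49459221; N(d2) = 0.32136365
C = 10.1500 * 1.00000000 * 0.49459221 - 11.3700 * 0.99401796 * 0.32136365 = 1.3881

Answer: Price = 1.3881


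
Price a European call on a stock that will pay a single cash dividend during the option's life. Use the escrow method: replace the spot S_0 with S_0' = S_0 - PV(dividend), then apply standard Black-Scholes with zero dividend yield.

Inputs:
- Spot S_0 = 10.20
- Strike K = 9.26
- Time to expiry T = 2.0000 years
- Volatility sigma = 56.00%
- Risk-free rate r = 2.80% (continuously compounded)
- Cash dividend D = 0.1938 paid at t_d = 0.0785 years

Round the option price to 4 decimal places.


PV(D) = D * exp(-r * t_d) = 0.1938 * 0.99780441 = 0.19337450
S_0' = S_0 - PV(D) = 10.2000 - 0.19337450 = 10.00662550
d1 = (ln(S_0'/K) + (r + sigma^2/2)*T) / (sigma*sqrt(T)) = 0.56460377
d2 = d1 - sigma*sqrt(T) = -0.22735582
exp(-rT) = 0.94553914
N(d1) = 0.71382835; N(d2) = 0.41007353
C = S_0' * N(d1) - K * exp(-rT) * N(d2) = 10.00662550 * 0.71382835 - 9.2600 * 0.94553914 * 0.41007353 = 3.5525

Answer: Price = 3.5525


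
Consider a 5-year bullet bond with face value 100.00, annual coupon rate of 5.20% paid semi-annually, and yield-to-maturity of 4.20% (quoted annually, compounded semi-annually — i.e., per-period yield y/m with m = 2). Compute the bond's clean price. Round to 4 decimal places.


Coupon per period c = face * coupon_rate / m = 2.600000
Periods per year m = 2; per-period yield y/m = 0.021000
Number of cashflows N = 10
Cashflows (t years, CF_t, discount factor 1/(1+y/m)^(m*t), PV):
  t = 0.5000: CF_t = 2.600000, DF = 0.979432, PV = 2.546523
  t = 1.0000: CF_t = 2.600000, DF = 0.959287, PV = 2.494146
  t = 1.5000: CF_t = 2.600000, DF = 0.939556, PV = 2.442846
  t = 2.0000: CF_t = 2.600000, DF = 0.920231, PV = 2.392602
  t = 2.5000: CF_t = 2.600000, DF = 0.901304, PV = 2.343390
  t = 3.0000: CF_t = 2.600000, DF = 0.882766, PV = 2.295191
  t = 3.5000: CF_t = 2.600000, DF = 0.864609, PV = 2.247984
  t = 4.0000: CF_t = 2.600000, DF = 0.846826, PV = 2.201747
  t = 4.5000: CF_t = 2.600000, DF = 0.829408, PV = 2.156461
  t = 5.0000: CF_t = 102.600000, DF = 0.812349, PV = 83.346994
Price P = sum_t PV_t = 104.467884

Answer: Price = 104.4679


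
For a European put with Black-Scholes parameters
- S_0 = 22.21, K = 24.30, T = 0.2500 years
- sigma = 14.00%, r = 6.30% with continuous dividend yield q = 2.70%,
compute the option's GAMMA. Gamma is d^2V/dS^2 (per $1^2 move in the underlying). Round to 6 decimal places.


Answer: Gamma = 0.135944

Derivation:
d1 = -1.1211958920; d2 = -1.1911958920
phi(d1) = 0.2127838010; exp(-qT) = 0.9932727301; exp(-rT) = 0.9843733826
Gamma = exp(-qT) * phi(d1) / (S * sigma * sqrt(T)) = 0.9932727301 * 0.2127838010 / (22.2100 * 0.1400 * 0.5000000000) = 0.135944


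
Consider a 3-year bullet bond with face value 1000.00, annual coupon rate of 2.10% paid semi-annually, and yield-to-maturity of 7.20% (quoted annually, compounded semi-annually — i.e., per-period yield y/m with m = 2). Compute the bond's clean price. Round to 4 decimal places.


Answer: Price = 864.5671

Derivation:
Coupon per period c = face * coupon_rate / m = 10.500000
Periods per year m = 2; per-period yield y/m = 0.036000
Number of cashflows N = 6
Cashflows (t years, CF_t, discount factor 1/(1+y/m)^(m*t), PV):
  t = 0.5000: CF_t = 10.500000, DF = 0.965251, PV = 10.135135
  t = 1.0000: CF_t = 10.500000, DF = 0.931709, PV = 9.782949
  t = 1.5000: CF_t = 10.500000, DF = 0.899333, PV = 9.443001
  t = 2.0000: CF_t = 10.500000, DF = 0.868082, PV = 9.114866
  t = 2.5000: CF_t = 10.500000, DF = 0.837917, PV = 8.798133
  t = 3.0000: CF_t = 1010.500000, DF = 0.808801, PV = 817.293012
Price P = sum_t PV_t = 864.567095


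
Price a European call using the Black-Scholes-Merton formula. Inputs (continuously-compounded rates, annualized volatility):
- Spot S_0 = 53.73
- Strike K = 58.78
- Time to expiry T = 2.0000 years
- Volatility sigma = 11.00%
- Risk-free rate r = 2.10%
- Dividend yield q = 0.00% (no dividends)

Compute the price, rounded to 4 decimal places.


d1 = (ln(S/K) + (r - q + 0.5*sigma^2) * T) / (sigma * sqrt(T)) = -0.22968214
d2 = d1 - sigma * sqrt(T) = -0.38524564
exp(-rT) = 0.95886978; exp(-qT) = 1.00000000
C = S_0 * exp(-qT) * N(d1) - K * exp(-rT) * N(d2)
N(d1) = 0.40916939; N(d2) = 0.35002772
C = 53.7300 * 1.00000000 * 0.40916939 - 58.7800 * 0.95886978 * 0.35002772 = 2.2563

Answer: Price = 2.2563


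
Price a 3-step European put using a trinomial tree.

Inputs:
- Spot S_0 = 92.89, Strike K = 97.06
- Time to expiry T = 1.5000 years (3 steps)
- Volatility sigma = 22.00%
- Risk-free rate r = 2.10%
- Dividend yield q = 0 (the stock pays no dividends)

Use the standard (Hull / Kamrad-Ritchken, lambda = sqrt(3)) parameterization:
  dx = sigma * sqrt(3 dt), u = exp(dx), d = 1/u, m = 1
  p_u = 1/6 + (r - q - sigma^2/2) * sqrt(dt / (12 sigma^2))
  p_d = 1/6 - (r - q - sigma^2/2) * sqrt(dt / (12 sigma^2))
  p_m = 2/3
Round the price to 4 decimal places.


dt = T/N = 0.500000; dx = sigma*sqrt(3*dt) = 0.269444
u = exp(dx) = 1.309236; d = 1/u = 0.763804
p_u = 0.163698, p_m = 0.666667, p_d = 0.169636
Discount per step: exp(-r*dt) = 0.989555
Stock lattice S(k, j) with j the centered position index:
  k=0: S(0,+0) = 92.8900
  k=1: S(1,-1) = 70.9498; S(1,+0) = 92.8900; S(1,+1) = 121.6149
  k=2: S(2,-2) = 54.1917; S(2,-1) = 70.9498; S(2,+0) = 92.8900; S(2,+1) = 121.6149; S(2,+2) = 159.2227
  k=3: S(3,-3) = 41.3919; S(3,-2) = 54.1917; S(3,-1) = 70.9498; S(3,+0) = 92.8900; S(3,+1) = 121.6149; S(3,+2) = 159.2227; S(3,+3) = 208.4601
Terminal payoffs V(N, j) = max(K - S_T, 0):
  V(3,-3) = 55.668134; V(3,-2) = 42.868273; V(3,-1) = 26.110233; V(3,+0) = 4.170000; V(3,+1) = 0.000000; V(3,+2) = 0.000000; V(3,+3) = 0.000000
Backward induction: V(k, j) = exp(-r*dt) * [p_u * V(k+1, j+1) + p_m * V(k+1, j) + p_d * V(k+1, j-1)]
  V(2,-2) = exp(-r*dt) * [p_u*26.110233 + p_m*42.868273 + p_d*55.668134] = 41.854548
  V(2,-1) = exp(-r*dt) * [p_u*4.170000 + p_m*26.110233 + p_d*42.868273] = 25.096530
  V(2,+0) = exp(-r*dt) * [p_u*0.000000 + p_m*4.170000 + p_d*26.110233] = 7.133928
  V(2,+1) = exp(-r*dt) * [p_u*0.000000 + p_m*0.000000 + p_d*4.170000] = 0.699992
  V(2,+2) = exp(-r*dt) * [p_u*0.000000 + p_m*0.000000 + p_d*0.000000] = 0.000000
  V(1,-1) = exp(-r*dt) * [p_u*7.133928 + p_m*25.096530 + p_d*41.854548] = 24.737740
  V(1,+0) = exp(-r*dt) * [p_u*0.699992 + p_m*7.133928 + p_d*25.096530] = 9.032467
  V(1,+1) = exp(-r*dt) * [p_u*0.000000 + p_m*0.699992 + p_d*7.133928] = 1.659316
  V(0,+0) = exp(-r*dt) * [p_u*1.659316 + p_m*9.032467 + p_d*24.737740] = 10.380110

Answer: Price = V(0,0) = 10.3801


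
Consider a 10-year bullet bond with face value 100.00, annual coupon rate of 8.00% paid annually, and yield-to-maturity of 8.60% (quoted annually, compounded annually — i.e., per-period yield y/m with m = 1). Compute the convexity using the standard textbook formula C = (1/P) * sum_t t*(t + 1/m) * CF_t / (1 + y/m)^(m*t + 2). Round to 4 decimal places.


Coupon per period c = face * coupon_rate / m = 8.000000
Periods per year m = 1; per-period yield y/m = 0.086000
Number of cashflows N = 10
Cashflows (t years, CF_t, discount factor 1/(1+y/m)^(m*t), PV):
  t = 1.0000: CF_t = 8.000000, DF = 0.920810, PV = 7.366483
  t = 2.0000: CF_t = 8.000000, DF = 0.847892, PV = 6.783133
  t = 3.0000: CF_t = 8.000000, DF = 0.780747, PV = 6.245979
  t = 4.0000: CF_t = 8.000000, DF = 0.718920, PV = 5.751362
  t = 5.0000: CF_t = 8.000000, DF = 0.661989, PV = 5.295913
  t = 6.0000: CF_t = 8.000000, DF = 0.609566, PV = 4.876532
  t = 7.0000: CF_t = 8.000000, DF = 0.561295, PV = 4.490361
  t = 8.0000: CF_t = 8.000000, DF = 0.516846, PV = 4.134770
  t = 9.0000: CF_t = 8.000000, DF = 0.475917, PV = 3.807339
  t = 10.0000: CF_t = 108.000000, DF = 0.438230, PV = 47.328801
Price P = sum_t PV_t = 96.080672
Convexity numerator sum_t t*(t + 1/m) * CF_t / (1+y/m)^(m*t + 2):
  t = 1.0000: term = 12.491958
  t = 2.0000: term = 34.508171
  t = 3.0000: term = 63.550959
  t = 4.0000: term = 97.530630
  t = 5.0000: term = 134.710815
  t = 6.0000: term = 173.660351
  t = 7.0000: term = 213.210990
  t = 8.0000: term = 252.420272
  t = 9.0000: term = 290.538987
  t = 10.0000: term = 4414.266384
Convexity = (1/P) * sum = 5686.889518 / 96.080672 = 59.188694

Answer: Convexity = 59.1887
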